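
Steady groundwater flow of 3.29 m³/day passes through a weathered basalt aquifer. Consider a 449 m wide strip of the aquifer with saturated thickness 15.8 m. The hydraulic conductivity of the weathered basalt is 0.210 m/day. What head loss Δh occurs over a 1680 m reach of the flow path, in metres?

3.71

Cross-sectional area A = 449 × 15.8 = 7094 m².
From Q = K·A·i, i = Q / (K·A) = 3.29 / (0.2100 × 7094) = 0.002208.
Head loss Δh = i · L = 0.002208 × 1680 = 3.710 m.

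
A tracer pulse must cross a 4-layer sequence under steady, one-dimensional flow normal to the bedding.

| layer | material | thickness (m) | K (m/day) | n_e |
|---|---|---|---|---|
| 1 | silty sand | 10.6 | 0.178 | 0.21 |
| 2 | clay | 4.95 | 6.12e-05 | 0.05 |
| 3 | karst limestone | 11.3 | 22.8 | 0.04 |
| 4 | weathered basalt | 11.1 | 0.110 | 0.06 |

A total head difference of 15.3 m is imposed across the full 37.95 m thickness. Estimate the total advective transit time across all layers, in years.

With flow normal to the layers, continuity requires the same specific discharge q through every layer.
Σ(b_i/K_i) = 10.6/0.178 + 4.95/6.12e-05 + 11.3/22.8 + 11.1/0.110 = 81043 d.
q = Δh / Σ(b_i/K_i) = 15.3 / 81043 = 0.0001888 m/day.
In each layer the seepage velocity is v_i = q/n_i, so the layer transit time is t_i = b_i·n_i / q:
  layer 1 (silty sand): t_1 = 10.6 × 0.21 / 0.0001888 = 11791 d
  layer 2 (clay): t_2 = 4.95 × 0.05 / 0.0001888 = 1311 d
  layer 3 (karst limestone): t_3 = 11.3 × 0.04 / 0.0001888 = 2394 d
  layer 4 (weathered basalt): t_4 = 11.1 × 0.06 / 0.0001888 = 3528 d
Total t = Σ t_i = 19024 days = 52.08 years.

52.1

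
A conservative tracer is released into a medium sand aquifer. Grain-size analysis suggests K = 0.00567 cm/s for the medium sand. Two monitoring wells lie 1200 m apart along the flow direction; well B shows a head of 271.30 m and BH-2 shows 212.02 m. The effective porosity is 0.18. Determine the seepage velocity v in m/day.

Convert K: 0.00567 cm/s × 864 = 4.899 m/day.
Hydraulic gradient i = (271.30 − 212.02) / 1200 = 59.28 / 1200 = 0.04940.
Darcy flux q = K · i = 4.899 × 0.04940 = 0.2420 m/day.
Seepage velocity v = q / n_e = 0.2420 / 0.18 = 1.344 m/day.

1.34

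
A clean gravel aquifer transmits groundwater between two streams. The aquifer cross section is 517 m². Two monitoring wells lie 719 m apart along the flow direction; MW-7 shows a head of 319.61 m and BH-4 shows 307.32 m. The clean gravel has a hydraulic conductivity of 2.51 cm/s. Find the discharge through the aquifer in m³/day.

19200

Convert K: 2.51 cm/s × 864 = 2169 m/day.
Hydraulic gradient i = (319.61 − 307.32) / 719 = 12.29 / 719 = 0.01709.
Darcy's law: Q = K · A · i = 2169 × 517.0 × 0.01709 = 19165 m³/day.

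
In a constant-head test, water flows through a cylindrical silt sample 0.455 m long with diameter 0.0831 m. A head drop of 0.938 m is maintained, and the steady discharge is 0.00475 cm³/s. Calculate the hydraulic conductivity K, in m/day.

Cross-sectional area A = π·(d/2)² = π × (0.0831/2)² = 0.005424 m².
Convert discharge: 0.00475 cm³/s = 4.750e-09 m³/s.
Darcy's law rearranged: K = Q·L / (A·Δh) = 4.750e-09 × 0.455 / (0.005424 × 0.938) = 4.248e-07 m/s = 0.03670 m/day.

0.0367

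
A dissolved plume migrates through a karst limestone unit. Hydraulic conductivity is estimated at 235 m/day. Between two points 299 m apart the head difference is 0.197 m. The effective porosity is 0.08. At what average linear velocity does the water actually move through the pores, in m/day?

1.94

Hydraulic gradient i = Δh / L = 0.197 / 299 = 0.0006589.
Darcy flux q = K · i = 235.0 × 0.0006589 = 0.1548 m/day.
Seepage velocity v = q / n_e = 0.1548 / 0.08 = 1.935 m/day.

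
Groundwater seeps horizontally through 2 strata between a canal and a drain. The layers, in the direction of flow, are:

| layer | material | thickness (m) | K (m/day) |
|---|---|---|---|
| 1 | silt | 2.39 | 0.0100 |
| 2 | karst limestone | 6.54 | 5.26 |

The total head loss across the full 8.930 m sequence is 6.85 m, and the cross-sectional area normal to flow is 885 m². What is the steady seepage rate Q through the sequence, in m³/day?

Flow is perpendicular to layering, so the layers act in series and the equivalent K is the thickness-weighted harmonic mean.
Total thickness L = 2.39 + 6.54 = 8.930 m.
Σ(b_i/K_i) = 2.39/0.0100 + 6.54/5.26 = 240.2 d.
K_eq = L / Σ(b_i/K_i) = 8.930 / 240.2 = 0.03717 m/day.
Q = K_eq · A · (Δh/L) = 0.03717 × 885 × (6.85/8.930) = 25.23 m³/day.

25.2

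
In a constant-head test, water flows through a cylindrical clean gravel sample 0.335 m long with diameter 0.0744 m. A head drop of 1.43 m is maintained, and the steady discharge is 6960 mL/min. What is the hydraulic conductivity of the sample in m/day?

540

Cross-sectional area A = π·(d/2)² = π × (0.0744/2)² = 0.004347 m².
Convert discharge: 6960 mL/min = 0.0001160 m³/s.
Darcy's law rearranged: K = Q·L / (A·Δh) = 0.0001160 × 0.335 / (0.004347 × 1.43) = 0.006251 m/s = 540.1 m/day.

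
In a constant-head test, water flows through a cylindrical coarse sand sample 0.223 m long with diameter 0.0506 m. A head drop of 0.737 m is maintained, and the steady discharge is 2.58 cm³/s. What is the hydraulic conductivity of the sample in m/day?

33.5

Cross-sectional area A = π·(d/2)² = π × (0.0506/2)² = 0.002011 m².
Convert discharge: 2.58 cm³/s = 2.580e-06 m³/s.
Darcy's law rearranged: K = Q·L / (A·Δh) = 2.580e-06 × 0.223 / (0.002011 × 0.737) = 0.0003882 m/s = 33.54 m/day.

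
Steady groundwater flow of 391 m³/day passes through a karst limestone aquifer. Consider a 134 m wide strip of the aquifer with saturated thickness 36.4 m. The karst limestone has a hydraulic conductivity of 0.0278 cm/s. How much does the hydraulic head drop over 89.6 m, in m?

Convert K: 0.0278 cm/s × 864 = 24.02 m/day.
Cross-sectional area A = 134 × 36.4 = 4878 m².
From Q = K·A·i, i = Q / (K·A) = 391 / (24.02 × 4878) = 0.003337.
Head loss Δh = i · L = 0.003337 × 89.6 = 0.2990 m.

0.299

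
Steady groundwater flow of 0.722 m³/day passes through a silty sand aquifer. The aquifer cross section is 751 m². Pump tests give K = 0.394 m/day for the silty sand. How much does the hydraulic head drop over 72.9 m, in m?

0.178

From Q = K·A·i, i = Q / (K·A) = 0.722 / (0.3940 × 751.0) = 0.002440.
Head loss Δh = i · L = 0.002440 × 72.9 = 0.1779 m.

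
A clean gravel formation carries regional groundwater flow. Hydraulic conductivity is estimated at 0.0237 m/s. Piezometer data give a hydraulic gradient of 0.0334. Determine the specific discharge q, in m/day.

Convert K: 0.0237 m/s × 86400 = 2048 m/day.
Hydraulic gradient i = 0.0334.
Specific discharge q = K · i = 2048 × 0.03340 = 68.39 m/day.

68.4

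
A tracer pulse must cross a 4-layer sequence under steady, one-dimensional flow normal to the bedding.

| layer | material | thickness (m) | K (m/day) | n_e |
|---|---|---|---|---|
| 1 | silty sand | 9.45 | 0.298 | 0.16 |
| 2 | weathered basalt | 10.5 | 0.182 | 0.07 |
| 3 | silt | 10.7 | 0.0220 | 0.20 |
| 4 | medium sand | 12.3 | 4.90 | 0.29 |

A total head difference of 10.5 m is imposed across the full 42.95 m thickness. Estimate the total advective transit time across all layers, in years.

1.20

With flow normal to the layers, continuity requires the same specific discharge q through every layer.
Σ(b_i/K_i) = 9.45/0.298 + 10.5/0.182 + 10.7/0.0220 + 12.3/4.90 = 578.3 d.
q = Δh / Σ(b_i/K_i) = 10.5 / 578.3 = 0.01816 m/day.
In each layer the seepage velocity is v_i = q/n_i, so the layer transit time is t_i = b_i·n_i / q:
  layer 1 (silty sand): t_1 = 9.45 × 0.16 / 0.01816 = 83.27 d
  layer 2 (weathered basalt): t_2 = 10.5 × 0.07 / 0.01816 = 40.48 d
  layer 3 (silt): t_3 = 10.7 × 0.20 / 0.01816 = 117.9 d
  layer 4 (medium sand): t_4 = 12.3 × 0.29 / 0.01816 = 196.4 d
Total t = Σ t_i = 438.1 days = 1.199 years.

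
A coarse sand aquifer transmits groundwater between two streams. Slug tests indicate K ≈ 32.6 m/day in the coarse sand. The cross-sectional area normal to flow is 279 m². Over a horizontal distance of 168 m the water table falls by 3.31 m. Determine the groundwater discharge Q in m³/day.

179

Hydraulic gradient i = Δh / L = 3.31 / 168 = 0.01970.
Darcy's law: Q = K · A · i = 32.60 × 279.0 × 0.01970 = 179.2 m³/day.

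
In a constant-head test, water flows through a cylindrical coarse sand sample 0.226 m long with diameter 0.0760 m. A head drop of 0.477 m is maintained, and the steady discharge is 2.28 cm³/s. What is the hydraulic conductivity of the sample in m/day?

Cross-sectional area A = π·(d/2)² = π × (0.0760/2)² = 0.004536 m².
Convert discharge: 2.28 cm³/s = 2.280e-06 m³/s.
Darcy's law rearranged: K = Q·L / (A·Δh) = 2.280e-06 × 0.226 / (0.004536 × 0.477) = 0.0002381 m/s = 20.57 m/day.

20.6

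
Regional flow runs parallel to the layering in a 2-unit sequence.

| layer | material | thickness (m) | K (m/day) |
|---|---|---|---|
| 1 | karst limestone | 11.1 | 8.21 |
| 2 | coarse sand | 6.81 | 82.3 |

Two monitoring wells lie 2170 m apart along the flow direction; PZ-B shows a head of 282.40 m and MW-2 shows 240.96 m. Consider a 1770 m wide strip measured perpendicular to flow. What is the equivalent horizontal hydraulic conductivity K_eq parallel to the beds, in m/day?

Flow is parallel to layering, so each bed carries its own Darcy discharge and the transmissivities add.
Σ(K_i·b_i) = 8.21×11.1 + 82.3×6.81 = 651.6 m²/day.
Total thickness b = 17.91 m, so K_eq = Σ(K_i·b_i)/b = 36.38 m/day.

36.4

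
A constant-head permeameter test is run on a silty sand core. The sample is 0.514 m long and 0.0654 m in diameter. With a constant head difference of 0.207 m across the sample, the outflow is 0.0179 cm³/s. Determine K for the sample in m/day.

1.14

Cross-sectional area A = π·(d/2)² = π × (0.0654/2)² = 0.003359 m².
Convert discharge: 0.0179 cm³/s = 1.790e-08 m³/s.
Darcy's law rearranged: K = Q·L / (A·Δh) = 1.790e-08 × 0.514 / (0.003359 × 0.207) = 1.323e-05 m/s = 1.143 m/day.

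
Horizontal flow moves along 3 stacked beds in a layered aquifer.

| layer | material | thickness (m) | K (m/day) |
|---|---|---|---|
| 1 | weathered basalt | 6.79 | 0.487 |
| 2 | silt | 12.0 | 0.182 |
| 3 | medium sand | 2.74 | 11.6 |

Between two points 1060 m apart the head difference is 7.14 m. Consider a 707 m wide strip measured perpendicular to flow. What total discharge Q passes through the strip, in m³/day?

Flow is parallel to layering, so each bed carries its own Darcy discharge and the transmissivities add.
Σ(K_i·b_i) = 0.487×6.79 + 0.182×12.0 + 11.6×2.74 = 37.27 m²/day.
Hydraulic gradient i = Δh / L = 7.14 / 1060 = 0.006736.
Q = Σ(K_i·b_i) · W · i = 37.27 × 707 × 0.006736 = 177.5 m³/day.

178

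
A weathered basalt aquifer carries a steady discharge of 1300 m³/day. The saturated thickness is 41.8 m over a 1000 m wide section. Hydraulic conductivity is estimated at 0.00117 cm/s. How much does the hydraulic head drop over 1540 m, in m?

Convert K: 0.00117 cm/s × 864 = 1.011 m/day.
Cross-sectional area A = 1000 × 41.8 = 41800 m².
From Q = K·A·i, i = Q / (K·A) = 1300 / (1.011 × 41800) = 0.03077.
Head loss Δh = i · L = 0.03077 × 1540 = 47.38 m.

47.4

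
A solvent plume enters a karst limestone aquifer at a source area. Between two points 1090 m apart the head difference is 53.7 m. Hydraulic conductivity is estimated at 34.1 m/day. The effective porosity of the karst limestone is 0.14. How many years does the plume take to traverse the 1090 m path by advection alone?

0.249

Hydraulic gradient i = Δh / L = 53.7 / 1090 = 0.04927.
Darcy flux q = K · i = 34.10 × 0.04927 = 1.680 m/day.
Seepage velocity v = q / n_e = 1.680 / 0.14 = 12.00 m/day.
Travel time t = L / v = 1090 / 12.00 = 90.83 days = 0.2487 years.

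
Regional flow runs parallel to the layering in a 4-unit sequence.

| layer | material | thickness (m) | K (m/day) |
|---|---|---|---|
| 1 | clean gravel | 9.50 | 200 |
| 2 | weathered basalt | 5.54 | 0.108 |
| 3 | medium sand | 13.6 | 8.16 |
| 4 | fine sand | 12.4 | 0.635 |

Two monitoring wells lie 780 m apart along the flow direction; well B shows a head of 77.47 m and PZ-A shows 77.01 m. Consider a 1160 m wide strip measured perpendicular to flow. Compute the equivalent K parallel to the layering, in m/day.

49.2

Flow is parallel to layering, so each bed carries its own Darcy discharge and the transmissivities add.
Σ(K_i·b_i) = 200×9.50 + 0.108×5.54 + 8.16×13.6 + 0.635×12.4 = 2019 m²/day.
Total thickness b = 41.04 m, so K_eq = Σ(K_i·b_i)/b = 49.21 m/day.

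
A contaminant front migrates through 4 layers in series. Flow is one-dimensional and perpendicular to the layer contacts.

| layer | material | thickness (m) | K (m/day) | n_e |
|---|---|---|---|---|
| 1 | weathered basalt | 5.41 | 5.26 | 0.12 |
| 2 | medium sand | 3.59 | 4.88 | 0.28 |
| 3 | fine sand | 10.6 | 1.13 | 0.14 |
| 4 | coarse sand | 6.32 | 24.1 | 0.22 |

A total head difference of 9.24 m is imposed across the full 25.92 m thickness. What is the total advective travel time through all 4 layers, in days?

With flow normal to the layers, continuity requires the same specific discharge q through every layer.
Σ(b_i/K_i) = 5.41/5.26 + 3.59/4.88 + 10.6/1.13 + 6.32/24.1 = 11.41 d.
q = Δh / Σ(b_i/K_i) = 9.24 / 11.41 = 0.8100 m/day.
In each layer the seepage velocity is v_i = q/n_i, so the layer transit time is t_i = b_i·n_i / q:
  layer 1 (weathered basalt): t_1 = 5.41 × 0.12 / 0.8100 = 0.8014 d
  layer 2 (medium sand): t_2 = 3.59 × 0.28 / 0.8100 = 1.241 d
  layer 3 (fine sand): t_3 = 10.6 × 0.14 / 0.8100 = 1.832 d
  layer 4 (coarse sand): t_4 = 6.32 × 0.22 / 0.8100 = 1.716 d
Total t = Σ t_i = 5.591 days.

5.59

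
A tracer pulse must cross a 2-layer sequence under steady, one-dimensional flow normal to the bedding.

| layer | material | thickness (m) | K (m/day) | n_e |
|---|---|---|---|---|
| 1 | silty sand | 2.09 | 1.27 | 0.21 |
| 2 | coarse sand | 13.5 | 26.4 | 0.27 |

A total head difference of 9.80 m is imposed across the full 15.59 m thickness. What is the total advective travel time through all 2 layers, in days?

0.899

With flow normal to the layers, continuity requires the same specific discharge q through every layer.
Σ(b_i/K_i) = 2.09/1.27 + 13.5/26.4 = 2.157 d.
q = Δh / Σ(b_i/K_i) = 9.80 / 2.157 = 4.543 m/day.
In each layer the seepage velocity is v_i = q/n_i, so the layer transit time is t_i = b_i·n_i / q:
  layer 1 (silty sand): t_1 = 2.09 × 0.21 / 4.543 = 0.09660 d
  layer 2 (coarse sand): t_2 = 13.5 × 0.27 / 4.543 = 0.8023 d
Total t = Σ t_i = 0.8989 days.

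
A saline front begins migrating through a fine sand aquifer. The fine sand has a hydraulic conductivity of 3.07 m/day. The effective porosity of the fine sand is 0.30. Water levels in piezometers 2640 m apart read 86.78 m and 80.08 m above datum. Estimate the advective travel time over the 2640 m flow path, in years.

Hydraulic gradient i = (86.78 − 80.08) / 2640 = 6.7 / 2640 = 0.002538.
Darcy flux q = K · i = 3.070 × 0.002538 = 0.007791 m/day.
Seepage velocity v = q / n_e = 0.007791 / 0.30 = 0.02597 m/day.
Travel time t = L / v = 2640 / 0.02597 = 1.017e+05 days = 278.3 years.

278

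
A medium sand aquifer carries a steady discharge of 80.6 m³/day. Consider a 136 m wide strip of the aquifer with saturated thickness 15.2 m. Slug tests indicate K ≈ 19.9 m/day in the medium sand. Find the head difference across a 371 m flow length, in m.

Cross-sectional area A = 136 × 15.2 = 2067 m².
From Q = K·A·i, i = Q / (K·A) = 80.6 / (19.90 × 2067) = 0.001959.
Head loss Δh = i · L = 0.001959 × 371 = 0.7269 m.

0.727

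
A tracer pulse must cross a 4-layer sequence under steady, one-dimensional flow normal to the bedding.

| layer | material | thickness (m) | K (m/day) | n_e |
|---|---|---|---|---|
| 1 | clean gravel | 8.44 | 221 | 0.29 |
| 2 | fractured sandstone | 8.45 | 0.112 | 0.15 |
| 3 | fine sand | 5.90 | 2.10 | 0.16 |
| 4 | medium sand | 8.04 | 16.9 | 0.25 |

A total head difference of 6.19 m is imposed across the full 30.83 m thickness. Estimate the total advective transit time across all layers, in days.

84.9

With flow normal to the layers, continuity requires the same specific discharge q through every layer.
Σ(b_i/K_i) = 8.44/221 + 8.45/0.112 + 5.90/2.10 + 8.04/16.9 = 78.77 d.
q = Δh / Σ(b_i/K_i) = 6.19 / 78.77 = 0.07858 m/day.
In each layer the seepage velocity is v_i = q/n_i, so the layer transit time is t_i = b_i·n_i / q:
  layer 1 (clean gravel): t_1 = 8.44 × 0.29 / 0.07858 = 31.15 d
  layer 2 (fractured sandstone): t_2 = 8.45 × 0.15 / 0.07858 = 16.13 d
  layer 3 (fine sand): t_3 = 5.90 × 0.16 / 0.07858 = 12.01 d
  layer 4 (medium sand): t_4 = 8.04 × 0.25 / 0.07858 = 25.58 d
Total t = Σ t_i = 84.87 days.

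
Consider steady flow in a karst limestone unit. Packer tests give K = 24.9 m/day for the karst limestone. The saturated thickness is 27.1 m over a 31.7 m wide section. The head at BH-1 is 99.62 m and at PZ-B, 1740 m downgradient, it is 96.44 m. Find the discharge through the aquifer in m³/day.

Cross-sectional area A = 31.7 × 27.1 = 859.1 m².
Hydraulic gradient i = (99.62 − 96.44) / 1740 = 3.18 / 1740 = 0.001828.
Darcy's law: Q = K · A · i = 24.90 × 859.1 × 0.001828 = 39.09 m³/day.

39.1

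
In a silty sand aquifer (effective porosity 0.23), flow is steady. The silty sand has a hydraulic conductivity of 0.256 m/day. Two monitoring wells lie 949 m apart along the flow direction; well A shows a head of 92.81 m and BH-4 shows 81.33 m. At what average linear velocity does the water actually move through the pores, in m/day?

Hydraulic gradient i = (92.81 − 81.33) / 949 = 11.48 / 949 = 0.01210.
Darcy flux q = K · i = 0.2560 × 0.01210 = 0.003097 m/day.
Seepage velocity v = q / n_e = 0.003097 / 0.23 = 0.01346 m/day.

0.0135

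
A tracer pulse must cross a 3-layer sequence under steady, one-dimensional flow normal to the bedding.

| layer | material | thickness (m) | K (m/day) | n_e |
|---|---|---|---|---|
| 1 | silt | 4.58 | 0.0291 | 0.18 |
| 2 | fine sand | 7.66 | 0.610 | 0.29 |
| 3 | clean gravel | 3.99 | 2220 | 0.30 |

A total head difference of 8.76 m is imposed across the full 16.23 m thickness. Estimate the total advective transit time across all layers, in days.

With flow normal to the layers, continuity requires the same specific discharge q through every layer.
Σ(b_i/K_i) = 4.58/0.0291 + 7.66/0.610 + 3.99/2220 = 169.9 d.
q = Δh / Σ(b_i/K_i) = 8.76 / 169.9 = 0.05155 m/day.
In each layer the seepage velocity is v_i = q/n_i, so the layer transit time is t_i = b_i·n_i / q:
  layer 1 (silt): t_1 = 4.58 × 0.18 / 0.05155 = 15.99 d
  layer 2 (fine sand): t_2 = 7.66 × 0.29 / 0.05155 = 43.10 d
  layer 3 (clean gravel): t_3 = 3.99 × 0.30 / 0.05155 = 23.22 d
Total t = Σ t_i = 82.31 days.

82.3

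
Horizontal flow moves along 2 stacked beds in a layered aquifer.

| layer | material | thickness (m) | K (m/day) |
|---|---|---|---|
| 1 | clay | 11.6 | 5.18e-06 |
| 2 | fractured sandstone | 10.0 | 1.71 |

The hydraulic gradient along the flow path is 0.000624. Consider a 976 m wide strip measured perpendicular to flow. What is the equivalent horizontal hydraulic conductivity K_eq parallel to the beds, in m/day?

0.792

Flow is parallel to layering, so each bed carries its own Darcy discharge and the transmissivities add.
Σ(K_i·b_i) = 5.18e-06×11.6 + 1.71×10.0 = 17.10 m²/day.
Total thickness b = 21.60 m, so K_eq = Σ(K_i·b_i)/b = 0.7917 m/day.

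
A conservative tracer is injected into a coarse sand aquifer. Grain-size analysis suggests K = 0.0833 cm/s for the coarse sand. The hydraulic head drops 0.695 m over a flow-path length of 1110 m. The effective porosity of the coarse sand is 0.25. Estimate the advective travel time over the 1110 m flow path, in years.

16.9

Convert K: 0.0833 cm/s × 864 = 71.97 m/day.
Hydraulic gradient i = Δh / L = 0.695 / 1110 = 0.0006261.
Darcy flux q = K · i = 71.97 × 0.0006261 = 0.04506 m/day.
Seepage velocity v = q / n_e = 0.04506 / 0.25 = 0.1803 m/day.
Travel time t = L / v = 1110 / 0.1803 = 6158 days = 16.86 years.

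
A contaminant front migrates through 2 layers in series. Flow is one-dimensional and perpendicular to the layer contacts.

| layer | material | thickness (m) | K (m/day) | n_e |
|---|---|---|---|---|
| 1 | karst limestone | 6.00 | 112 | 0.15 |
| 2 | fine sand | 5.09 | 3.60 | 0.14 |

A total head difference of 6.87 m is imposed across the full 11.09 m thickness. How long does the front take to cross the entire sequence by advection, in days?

With flow normal to the layers, continuity requires the same specific discharge q through every layer.
Σ(b_i/K_i) = 6.00/112 + 5.09/3.60 = 1.467 d.
q = Δh / Σ(b_i/K_i) = 6.87 / 1.467 = 4.682 m/day.
In each layer the seepage velocity is v_i = q/n_i, so the layer transit time is t_i = b_i·n_i / q:
  layer 1 (karst limestone): t_1 = 6.00 × 0.15 / 4.682 = 0.1922 d
  layer 2 (fine sand): t_2 = 5.09 × 0.14 / 4.682 = 0.1522 d
Total t = Σ t_i = 0.3445 days.

0.344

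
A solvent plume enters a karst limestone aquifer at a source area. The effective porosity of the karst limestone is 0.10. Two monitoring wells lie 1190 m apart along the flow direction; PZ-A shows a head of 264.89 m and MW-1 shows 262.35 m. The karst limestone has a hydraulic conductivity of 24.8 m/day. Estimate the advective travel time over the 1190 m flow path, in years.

Hydraulic gradient i = (264.89 − 262.35) / 1190 = 2.54 / 1190 = 0.002134.
Darcy flux q = K · i = 24.80 × 0.002134 = 0.05293 m/day.
Seepage velocity v = q / n_e = 0.05293 / 0.10 = 0.5293 m/day.
Travel time t = L / v = 1190 / 0.5293 = 2248 days = 6.155 years.

6.15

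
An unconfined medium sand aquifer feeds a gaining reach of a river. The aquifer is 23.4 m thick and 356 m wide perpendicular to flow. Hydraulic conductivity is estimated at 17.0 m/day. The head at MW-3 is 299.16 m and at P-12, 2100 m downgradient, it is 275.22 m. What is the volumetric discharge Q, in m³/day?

Cross-sectional area A = 356 × 23.4 = 8330 m².
Hydraulic gradient i = (299.16 − 275.22) / 2100 = 23.94 / 2100 = 0.01140.
Darcy's law: Q = K · A · i = 17.00 × 8330 × 0.01140 = 1614 m³/day.

1610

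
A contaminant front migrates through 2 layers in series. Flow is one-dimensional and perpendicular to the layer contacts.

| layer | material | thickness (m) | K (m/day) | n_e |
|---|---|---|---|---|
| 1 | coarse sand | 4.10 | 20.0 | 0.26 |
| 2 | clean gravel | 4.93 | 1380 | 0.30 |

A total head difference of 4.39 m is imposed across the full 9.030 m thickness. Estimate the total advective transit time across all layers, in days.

0.121

With flow normal to the layers, continuity requires the same specific discharge q through every layer.
Σ(b_i/K_i) = 4.10/20.0 + 4.93/1380 = 0.2086 d.
q = Δh / Σ(b_i/K_i) = 4.39 / 0.2086 = 21.05 m/day.
In each layer the seepage velocity is v_i = q/n_i, so the layer transit time is t_i = b_i·n_i / q:
  layer 1 (coarse sand): t_1 = 4.10 × 0.26 / 21.05 = 0.05065 d
  layer 2 (clean gravel): t_2 = 4.93 × 0.30 / 21.05 = 0.07027 d
Total t = Σ t_i = 0.1209 days.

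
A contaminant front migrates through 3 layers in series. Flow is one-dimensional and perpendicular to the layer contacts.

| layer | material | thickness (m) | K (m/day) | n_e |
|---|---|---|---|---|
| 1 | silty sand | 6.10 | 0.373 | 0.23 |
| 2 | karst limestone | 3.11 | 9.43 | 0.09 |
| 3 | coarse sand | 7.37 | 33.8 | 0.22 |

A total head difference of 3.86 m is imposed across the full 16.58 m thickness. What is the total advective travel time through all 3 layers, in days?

With flow normal to the layers, continuity requires the same specific discharge q through every layer.
Σ(b_i/K_i) = 6.10/0.373 + 3.11/9.43 + 7.37/33.8 = 16.90 d.
q = Δh / Σ(b_i/K_i) = 3.86 / 16.90 = 0.2284 m/day.
In each layer the seepage velocity is v_i = q/n_i, so the layer transit time is t_i = b_i·n_i / q:
  layer 1 (silty sand): t_1 = 6.10 × 0.23 / 0.2284 = 6.143 d
  layer 2 (karst limestone): t_2 = 3.11 × 0.09 / 0.2284 = 1.226 d
  layer 3 (coarse sand): t_3 = 7.37 × 0.22 / 0.2284 = 7.100 d
Total t = Σ t_i = 14.47 days.

14.5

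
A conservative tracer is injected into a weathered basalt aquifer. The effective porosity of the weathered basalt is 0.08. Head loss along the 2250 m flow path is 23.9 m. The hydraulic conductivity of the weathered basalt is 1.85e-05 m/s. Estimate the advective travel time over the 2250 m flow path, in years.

29.0

Convert K: 1.85e-05 m/s × 86400 = 1.598 m/day.
Hydraulic gradient i = Δh / L = 23.9 / 2250 = 0.01062.
Darcy flux q = K · i = 1.598 × 0.01062 = 0.01698 m/day.
Seepage velocity v = q / n_e = 0.01698 / 0.08 = 0.2122 m/day.
Travel time t = L / v = 2250 / 0.2122 = 10602 days = 29.03 years.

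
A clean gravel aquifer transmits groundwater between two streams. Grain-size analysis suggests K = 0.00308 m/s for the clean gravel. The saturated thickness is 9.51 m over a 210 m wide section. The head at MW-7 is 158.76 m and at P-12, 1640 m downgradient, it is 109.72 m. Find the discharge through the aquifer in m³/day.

Convert K: 0.00308 m/s × 86400 = 266.1 m/day.
Cross-sectional area A = 210 × 9.51 = 1997 m².
Hydraulic gradient i = (158.76 − 109.72) / 1640 = 49.04 / 1640 = 0.02990.
Darcy's law: Q = K · A · i = 266.1 × 1997 × 0.02990 = 15892 m³/day.

15900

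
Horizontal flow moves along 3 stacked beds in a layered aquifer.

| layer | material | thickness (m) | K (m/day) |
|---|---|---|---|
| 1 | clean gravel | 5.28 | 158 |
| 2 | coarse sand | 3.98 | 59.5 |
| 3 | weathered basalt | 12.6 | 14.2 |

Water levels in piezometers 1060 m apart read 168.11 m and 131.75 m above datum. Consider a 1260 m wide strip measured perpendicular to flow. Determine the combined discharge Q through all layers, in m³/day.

Flow is parallel to layering, so each bed carries its own Darcy discharge and the transmissivities add.
Σ(K_i·b_i) = 158×5.28 + 59.5×3.98 + 14.2×12.6 = 1250 m²/day.
Hydraulic gradient i = (168.11 − 131.75) / 1060 = 36.36 / 1060 = 0.03430.
Q = Σ(K_i·b_i) · W · i = 1250 × 1260 × 0.03430 = 54024 m³/day.

54000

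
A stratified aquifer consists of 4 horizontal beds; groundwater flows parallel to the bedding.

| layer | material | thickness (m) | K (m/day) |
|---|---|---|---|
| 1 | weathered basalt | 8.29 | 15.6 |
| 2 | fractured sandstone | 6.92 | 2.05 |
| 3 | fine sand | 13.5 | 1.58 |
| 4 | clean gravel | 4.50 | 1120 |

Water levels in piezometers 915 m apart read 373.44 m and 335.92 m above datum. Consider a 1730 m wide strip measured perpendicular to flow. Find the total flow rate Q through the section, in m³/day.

Flow is parallel to layering, so each bed carries its own Darcy discharge and the transmissivities add.
Σ(K_i·b_i) = 15.6×8.29 + 2.05×6.92 + 1.58×13.5 + 1120×4.50 = 5205 m²/day.
Hydraulic gradient i = (373.44 − 335.92) / 915 = 37.52 / 915 = 0.04101.
Q = Σ(K_i·b_i) · W · i = 5205 × 1730 × 0.04101 = 3.692e+05 m³/day.

369000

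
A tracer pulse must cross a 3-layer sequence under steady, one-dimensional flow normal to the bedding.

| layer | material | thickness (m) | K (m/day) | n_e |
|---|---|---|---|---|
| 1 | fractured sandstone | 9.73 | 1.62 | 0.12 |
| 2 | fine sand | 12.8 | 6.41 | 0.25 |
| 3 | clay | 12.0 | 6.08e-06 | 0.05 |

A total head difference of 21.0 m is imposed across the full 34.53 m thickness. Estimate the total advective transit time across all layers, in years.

With flow normal to the layers, continuity requires the same specific discharge q through every layer.
Σ(b_i/K_i) = 9.73/1.62 + 12.8/6.41 + 12.0/6.08e-06 = 1.974e+06 d.
q = Δh / Σ(b_i/K_i) = 21.0 / 1.974e+06 = 1.064e-05 m/day.
In each layer the seepage velocity is v_i = q/n_i, so the layer transit time is t_i = b_i·n_i / q:
  layer 1 (fractured sandstone): t_1 = 9.73 × 0.12 / 1.064e-05 = 1.097e+05 d
  layer 2 (fine sand): t_2 = 12.8 × 0.25 / 1.064e-05 = 3.008e+05 d
  layer 3 (clay): t_3 = 12.0 × 0.05 / 1.064e-05 = 56391 d
Total t = Σ t_i = 4.669e+05 days = 1278 years.

1280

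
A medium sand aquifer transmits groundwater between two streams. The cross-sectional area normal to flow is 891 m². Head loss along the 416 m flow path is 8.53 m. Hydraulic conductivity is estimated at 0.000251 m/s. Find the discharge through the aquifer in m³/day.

Convert K: 0.000251 m/s × 86400 = 21.69 m/day.
Hydraulic gradient i = Δh / L = 8.53 / 416 = 0.02050.
Darcy's law: Q = K · A · i = 21.69 × 891.0 × 0.02050 = 396.2 m³/day.

396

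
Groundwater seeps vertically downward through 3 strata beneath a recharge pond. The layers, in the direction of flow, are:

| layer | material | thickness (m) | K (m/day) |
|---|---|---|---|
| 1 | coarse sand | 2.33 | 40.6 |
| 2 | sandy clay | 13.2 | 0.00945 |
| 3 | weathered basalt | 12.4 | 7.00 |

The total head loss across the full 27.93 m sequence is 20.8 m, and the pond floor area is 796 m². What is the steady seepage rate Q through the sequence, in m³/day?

11.8

Flow is perpendicular to layering, so the layers act in series and the equivalent K is the thickness-weighted harmonic mean.
Total thickness L = 2.33 + 13.2 + 12.4 = 27.93 m.
Σ(b_i/K_i) = 2.33/40.6 + 13.2/0.00945 + 12.4/7.00 = 1399 d.
K_eq = L / Σ(b_i/K_i) = 27.93 / 1399 = 0.01997 m/day.
Q = K_eq · A · (Δh/L) = 0.01997 × 796 × (20.8/27.93) = 11.84 m³/day.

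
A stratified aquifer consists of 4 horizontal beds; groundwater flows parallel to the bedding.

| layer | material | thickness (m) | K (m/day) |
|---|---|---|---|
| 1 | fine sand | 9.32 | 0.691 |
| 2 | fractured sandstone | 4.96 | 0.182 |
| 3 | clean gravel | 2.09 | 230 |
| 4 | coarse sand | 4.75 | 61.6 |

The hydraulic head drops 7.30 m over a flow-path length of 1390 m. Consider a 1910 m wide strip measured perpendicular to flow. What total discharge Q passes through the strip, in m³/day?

Flow is parallel to layering, so each bed carries its own Darcy discharge and the transmissivities add.
Σ(K_i·b_i) = 0.691×9.32 + 0.182×4.96 + 230×2.09 + 61.6×4.75 = 780.6 m²/day.
Hydraulic gradient i = Δh / L = 7.30 / 1390 = 0.005252.
Q = Σ(K_i·b_i) · W · i = 780.6 × 1910 × 0.005252 = 7831 m³/day.

7830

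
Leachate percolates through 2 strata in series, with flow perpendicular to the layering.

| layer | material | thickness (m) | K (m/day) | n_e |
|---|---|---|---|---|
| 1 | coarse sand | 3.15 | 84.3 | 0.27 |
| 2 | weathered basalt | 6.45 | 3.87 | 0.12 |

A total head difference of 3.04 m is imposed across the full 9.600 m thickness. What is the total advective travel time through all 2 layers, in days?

0.911

With flow normal to the layers, continuity requires the same specific discharge q through every layer.
Σ(b_i/K_i) = 3.15/84.3 + 6.45/3.87 = 1.704 d.
q = Δh / Σ(b_i/K_i) = 3.04 / 1.704 = 1.784 m/day.
In each layer the seepage velocity is v_i = q/n_i, so the layer transit time is t_i = b_i·n_i / q:
  layer 1 (coarse sand): t_1 = 3.15 × 0.27 / 1.784 = 0.4767 d
  layer 2 (weathered basalt): t_2 = 6.45 × 0.12 / 1.784 = 0.4339 d
Total t = Σ t_i = 0.9106 days.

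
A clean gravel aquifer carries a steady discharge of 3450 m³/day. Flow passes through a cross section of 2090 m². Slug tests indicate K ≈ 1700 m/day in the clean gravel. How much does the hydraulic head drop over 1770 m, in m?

From Q = K·A·i, i = Q / (K·A) = 3450 / (1700 × 2090) = 0.0009710.
Head loss Δh = i · L = 0.0009710 × 1770 = 1.719 m.

1.72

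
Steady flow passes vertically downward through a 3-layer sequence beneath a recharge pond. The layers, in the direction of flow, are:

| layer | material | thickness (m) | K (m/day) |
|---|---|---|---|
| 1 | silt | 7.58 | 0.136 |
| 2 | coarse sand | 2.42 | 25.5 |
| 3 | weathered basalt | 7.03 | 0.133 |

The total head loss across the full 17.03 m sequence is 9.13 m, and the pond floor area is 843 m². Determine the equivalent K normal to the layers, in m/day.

Flow is perpendicular to layering, so the layers act in series and the equivalent K is the thickness-weighted harmonic mean.
Total thickness L = 7.58 + 2.42 + 7.03 = 17.03 m.
Σ(b_i/K_i) = 7.58/0.136 + 2.42/25.5 + 7.03/0.133 = 108.7 d.
K_eq = L / Σ(b_i/K_i) = 17.03 / 108.7 = 0.1567 m/day.

0.157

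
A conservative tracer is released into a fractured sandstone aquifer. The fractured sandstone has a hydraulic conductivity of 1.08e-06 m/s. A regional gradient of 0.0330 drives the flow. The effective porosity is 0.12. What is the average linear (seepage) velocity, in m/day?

0.0257

Convert K: 1.08e-06 m/s × 86400 = 0.09331 m/day.
Hydraulic gradient i = 0.0330.
Darcy flux q = K · i = 0.09331 × 0.03300 = 0.003079 m/day.
Seepage velocity v = q / n_e = 0.003079 / 0.12 = 0.02566 m/day.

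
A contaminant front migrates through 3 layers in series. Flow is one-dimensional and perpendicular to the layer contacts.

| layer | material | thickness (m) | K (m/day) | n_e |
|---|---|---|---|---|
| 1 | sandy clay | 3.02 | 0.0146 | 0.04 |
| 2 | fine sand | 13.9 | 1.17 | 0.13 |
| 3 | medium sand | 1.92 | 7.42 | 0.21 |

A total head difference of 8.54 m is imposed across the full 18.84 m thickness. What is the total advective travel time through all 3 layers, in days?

59.8

With flow normal to the layers, continuity requires the same specific discharge q through every layer.
Σ(b_i/K_i) = 3.02/0.0146 + 13.9/1.17 + 1.92/7.42 = 219.0 d.
q = Δh / Σ(b_i/K_i) = 8.54 / 219.0 = 0.03900 m/day.
In each layer the seepage velocity is v_i = q/n_i, so the layer transit time is t_i = b_i·n_i / q:
  layer 1 (sandy clay): t_1 = 3.02 × 0.04 / 0.03900 = 3.098 d
  layer 2 (fine sand): t_2 = 13.9 × 0.13 / 0.03900 = 46.34 d
  layer 3 (medium sand): t_3 = 1.92 × 0.21 / 0.03900 = 10.34 d
Total t = Σ t_i = 59.77 days.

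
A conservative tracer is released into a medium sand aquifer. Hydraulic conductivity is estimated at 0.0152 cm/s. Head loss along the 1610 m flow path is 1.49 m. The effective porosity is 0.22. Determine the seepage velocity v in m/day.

0.0552

Convert K: 0.0152 cm/s × 864 = 13.13 m/day.
Hydraulic gradient i = Δh / L = 1.49 / 1610 = 0.0009255.
Darcy flux q = K · i = 13.13 × 0.0009255 = 0.01215 m/day.
Seepage velocity v = q / n_e = 0.01215 / 0.22 = 0.05525 m/day.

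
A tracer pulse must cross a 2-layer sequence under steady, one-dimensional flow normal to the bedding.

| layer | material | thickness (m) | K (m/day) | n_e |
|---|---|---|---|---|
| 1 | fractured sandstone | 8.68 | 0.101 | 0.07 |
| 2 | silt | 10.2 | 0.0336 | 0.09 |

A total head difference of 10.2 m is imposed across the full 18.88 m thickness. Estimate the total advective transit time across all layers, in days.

With flow normal to the layers, continuity requires the same specific discharge q through every layer.
Σ(b_i/K_i) = 8.68/0.101 + 10.2/0.0336 = 389.5 d.
q = Δh / Σ(b_i/K_i) = 10.2 / 389.5 = 0.02619 m/day.
In each layer the seepage velocity is v_i = q/n_i, so the layer transit time is t_i = b_i·n_i / q:
  layer 1 (fractured sandstone): t_1 = 8.68 × 0.07 / 0.02619 = 23.20 d
  layer 2 (silt): t_2 = 10.2 × 0.09 / 0.02619 = 35.06 d
Total t = Σ t_i = 58.26 days.

58.3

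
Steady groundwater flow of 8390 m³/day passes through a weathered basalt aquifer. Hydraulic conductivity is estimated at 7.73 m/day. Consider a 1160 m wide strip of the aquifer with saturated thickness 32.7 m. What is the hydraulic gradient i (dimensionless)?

Cross-sectional area A = 1160 × 32.7 = 37932 m².
From Q = K·A·i, i = Q / (K·A) = 8390 / (7.730 × 37932) = 0.02861.

0.0286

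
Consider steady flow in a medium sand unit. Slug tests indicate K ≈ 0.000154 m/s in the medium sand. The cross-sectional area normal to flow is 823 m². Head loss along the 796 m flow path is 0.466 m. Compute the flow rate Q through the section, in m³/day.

6.41

Convert K: 0.000154 m/s × 86400 = 13.31 m/day.
Hydraulic gradient i = Δh / L = 0.466 / 796 = 0.0005854.
Darcy's law: Q = K · A · i = 13.31 × 823.0 × 0.0005854 = 6.411 m³/day.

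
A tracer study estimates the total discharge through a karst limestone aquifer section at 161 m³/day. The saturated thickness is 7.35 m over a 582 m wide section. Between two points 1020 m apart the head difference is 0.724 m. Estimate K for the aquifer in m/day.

Cross-sectional area A = 582 × 7.35 = 4278 m².
Hydraulic gradient i = Δh / L = 0.724 / 1020 = 0.0007098.
From Q = K·A·i, K = Q / (A·i) = 161 / (4278 × 0.0007098) = 53.02 m/day.

53.0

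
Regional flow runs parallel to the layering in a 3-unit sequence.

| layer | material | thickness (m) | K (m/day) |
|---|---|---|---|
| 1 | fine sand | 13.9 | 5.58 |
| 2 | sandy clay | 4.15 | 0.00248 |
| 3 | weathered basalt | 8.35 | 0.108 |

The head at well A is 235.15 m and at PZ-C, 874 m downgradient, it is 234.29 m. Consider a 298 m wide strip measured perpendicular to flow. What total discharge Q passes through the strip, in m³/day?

23.0

Flow is parallel to layering, so each bed carries its own Darcy discharge and the transmissivities add.
Σ(K_i·b_i) = 5.58×13.9 + 0.00248×4.15 + 0.108×8.35 = 78.47 m²/day.
Hydraulic gradient i = (235.15 − 234.29) / 874 = 0.86 / 874 = 0.0009840.
Q = Σ(K_i·b_i) · W · i = 78.47 × 298 × 0.0009840 = 23.01 m³/day.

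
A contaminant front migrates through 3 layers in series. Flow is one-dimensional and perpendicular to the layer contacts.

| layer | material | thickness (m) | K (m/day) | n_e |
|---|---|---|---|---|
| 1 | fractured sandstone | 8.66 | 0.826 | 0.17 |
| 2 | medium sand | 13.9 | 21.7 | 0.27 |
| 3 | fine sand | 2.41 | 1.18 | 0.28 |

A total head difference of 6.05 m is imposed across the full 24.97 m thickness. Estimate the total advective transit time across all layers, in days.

With flow normal to the layers, continuity requires the same specific discharge q through every layer.
Σ(b_i/K_i) = 8.66/0.826 + 13.9/21.7 + 2.41/1.18 = 13.17 d.
q = Δh / Σ(b_i/K_i) = 6.05 / 13.17 = 0.4595 m/day.
In each layer the seepage velocity is v_i = q/n_i, so the layer transit time is t_i = b_i·n_i / q:
  layer 1 (fractured sandstone): t_1 = 8.66 × 0.17 / 0.4595 = 3.204 d
  layer 2 (medium sand): t_2 = 13.9 × 0.27 / 0.4595 = 8.168 d
  layer 3 (fine sand): t_3 = 2.41 × 0.28 / 0.4595 = 1.469 d
Total t = Σ t_i = 12.84 days.

12.8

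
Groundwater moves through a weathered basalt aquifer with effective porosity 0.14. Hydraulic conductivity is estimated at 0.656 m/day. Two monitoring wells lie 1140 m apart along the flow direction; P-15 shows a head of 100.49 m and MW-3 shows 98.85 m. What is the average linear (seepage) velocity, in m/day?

Hydraulic gradient i = (100.49 − 98.85) / 1140 = 1.64 / 1140 = 0.001439.
Darcy flux q = K · i = 0.6560 × 0.001439 = 0.0009437 m/day.
Seepage velocity v = q / n_e = 0.0009437 / 0.14 = 0.006741 m/day.

0.00674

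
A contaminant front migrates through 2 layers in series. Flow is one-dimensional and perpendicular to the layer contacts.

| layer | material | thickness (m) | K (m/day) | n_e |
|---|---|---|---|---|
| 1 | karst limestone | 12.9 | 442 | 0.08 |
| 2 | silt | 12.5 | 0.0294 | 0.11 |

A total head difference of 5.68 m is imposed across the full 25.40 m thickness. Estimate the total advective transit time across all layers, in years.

0.493

With flow normal to the layers, continuity requires the same specific discharge q through every layer.
Σ(b_i/K_i) = 12.9/442 + 12.5/0.0294 = 425.2 d.
q = Δh / Σ(b_i/K_i) = 5.68 / 425.2 = 0.01336 m/day.
In each layer the seepage velocity is v_i = q/n_i, so the layer transit time is t_i = b_i·n_i / q:
  layer 1 (karst limestone): t_1 = 12.9 × 0.08 / 0.01336 = 77.25 d
  layer 2 (silt): t_2 = 12.5 × 0.11 / 0.01336 = 102.9 d
Total t = Σ t_i = 180.2 days = 0.4933 years.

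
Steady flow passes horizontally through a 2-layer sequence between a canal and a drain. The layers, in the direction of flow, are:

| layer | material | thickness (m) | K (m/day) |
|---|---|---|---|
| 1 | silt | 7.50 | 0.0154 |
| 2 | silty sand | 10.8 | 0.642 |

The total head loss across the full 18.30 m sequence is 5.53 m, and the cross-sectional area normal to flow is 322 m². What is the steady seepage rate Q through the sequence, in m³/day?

Flow is perpendicular to layering, so the layers act in series and the equivalent K is the thickness-weighted harmonic mean.
Total thickness L = 7.50 + 10.8 = 18.30 m.
Σ(b_i/K_i) = 7.50/0.0154 + 10.8/0.642 = 503.8 d.
K_eq = L / Σ(b_i/K_i) = 18.30 / 503.8 = 0.03632 m/day.
Q = K_eq · A · (Δh/L) = 0.03632 × 322 × (5.53/18.30) = 3.534 m³/day.

3.53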